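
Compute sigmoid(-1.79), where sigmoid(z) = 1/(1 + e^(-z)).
0.1431

sigmoid(-1.79) = 1/(1 + e^(1.79)) = 1/(1 + 5.989) = 0.1431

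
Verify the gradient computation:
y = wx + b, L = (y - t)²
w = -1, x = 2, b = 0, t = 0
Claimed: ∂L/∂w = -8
Correct

y = (-1)(2) + 0 = -2
∂L/∂y = 2(y - t) = 2(-2 - 0) = -4
∂y/∂w = x = 2
∂L/∂w = -4 × 2 = -8

Claimed value: -8
Correct: The correct gradient is -8.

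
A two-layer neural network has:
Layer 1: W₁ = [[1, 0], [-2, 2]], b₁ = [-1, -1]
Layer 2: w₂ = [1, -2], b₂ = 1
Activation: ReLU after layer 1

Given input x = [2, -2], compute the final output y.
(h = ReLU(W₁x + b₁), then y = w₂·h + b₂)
y = 2

Layer 1 pre-activation: z₁ = [1, -9]
After ReLU: h = [1, 0]
Layer 2 output: y = 1×1 + -2×0 + 1 = 2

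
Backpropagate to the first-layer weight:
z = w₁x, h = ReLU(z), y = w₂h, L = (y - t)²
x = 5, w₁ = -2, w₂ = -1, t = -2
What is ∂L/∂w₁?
∂L/∂w₁ = 0

Forward pass:
z = w₁x = -2×5 = -10
h = ReLU(-10) = 0
y = w₂h = -1×0 = 0

Backward pass:
∂L/∂y = 2(y - t) = 2(0 - -2) = 4
∂y/∂h = w₂ = -1
∂h/∂z = 0 (ReLU derivative)
∂z/∂w₁ = x = 5

∂L/∂w₁ = 4 × -1 × 0 × 5 = 0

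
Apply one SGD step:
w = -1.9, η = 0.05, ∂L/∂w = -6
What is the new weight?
w_new = -1.6

w_new = w - η·∂L/∂w = -1.9 - 0.05×(-6) = -1.9 - (-0.3) = -1.6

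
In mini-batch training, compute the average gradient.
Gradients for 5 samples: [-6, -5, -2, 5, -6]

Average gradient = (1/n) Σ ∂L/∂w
Average gradient = -2.8

Average = (1/5)(-6 + -5 + -2 + 5 + -6) = -14/5 = -2.8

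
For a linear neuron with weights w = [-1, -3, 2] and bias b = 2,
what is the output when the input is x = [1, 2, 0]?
y = -5

y = (-1)(1) + (-3)(2) + (2)(0) + 2 = -5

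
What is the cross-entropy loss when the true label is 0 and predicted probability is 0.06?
L = 0.06188

L = -0·log(0.06) - 1·log(0.94) = -log(0.94) = 0.06188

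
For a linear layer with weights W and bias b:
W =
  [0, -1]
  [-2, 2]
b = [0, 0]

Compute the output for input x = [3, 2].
y = [-2, -2]

Wx = [0×3 + -1×2, -2×3 + 2×2]
   = [-2, -2]
y = Wx + b = [-2 + 0, -2 + 0] = [-2, -2]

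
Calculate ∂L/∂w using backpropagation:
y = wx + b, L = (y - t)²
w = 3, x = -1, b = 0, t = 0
∂L/∂w = 6

y = wx + b = (3)(-1) + 0 = -3
∂L/∂y = 2(y - t) = 2(-3 - 0) = -6
∂y/∂w = x = -1
∂L/∂w = ∂L/∂y · ∂y/∂w = -6 × -1 = 6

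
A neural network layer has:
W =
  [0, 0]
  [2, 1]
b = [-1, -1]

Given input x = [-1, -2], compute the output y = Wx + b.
y = [-1, -5]

Wx = [0×-1 + 0×-2, 2×-1 + 1×-2]
   = [0, -4]
y = Wx + b = [0 + -1, -4 + -1] = [-1, -5]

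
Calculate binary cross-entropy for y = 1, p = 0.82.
L = 0.1985

L = -1·log(0.82) - 0·log(0.18) = -log(0.82) = 0.1985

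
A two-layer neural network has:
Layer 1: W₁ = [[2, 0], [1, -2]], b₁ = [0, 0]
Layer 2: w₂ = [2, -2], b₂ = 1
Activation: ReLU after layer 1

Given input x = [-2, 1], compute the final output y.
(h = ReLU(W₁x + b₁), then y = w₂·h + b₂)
y = 1

Layer 1 pre-activation: z₁ = [-4, -4]
After ReLU: h = [0, 0]
Layer 2 output: y = 2×0 + -2×0 + 1 = 1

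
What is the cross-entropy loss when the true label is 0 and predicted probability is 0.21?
L = 0.2357

L = -0·log(0.21) - 1·log(0.79) = -log(0.79) = 0.2357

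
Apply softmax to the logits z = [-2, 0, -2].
p = [0.1065, 0.787, 0.1065]

exp(z) = [0.1353, 1, 0.1353]
Sum = 1.271
p = [0.1065, 0.787, 0.1065]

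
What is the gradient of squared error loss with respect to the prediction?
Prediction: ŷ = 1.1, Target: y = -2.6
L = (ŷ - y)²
∂L/∂ŷ = 7.4

∂L/∂ŷ = 2(ŷ - y) = 2(1.1 - -2.6) = 2(3.7) = 7.4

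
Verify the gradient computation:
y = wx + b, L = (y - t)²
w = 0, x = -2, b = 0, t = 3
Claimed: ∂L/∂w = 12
Correct

y = (0)(-2) + 0 = 0
∂L/∂y = 2(y - t) = 2(0 - 3) = -6
∂y/∂w = x = -2
∂L/∂w = -6 × -2 = 12

Claimed value: 12
Correct: The correct gradient is 12.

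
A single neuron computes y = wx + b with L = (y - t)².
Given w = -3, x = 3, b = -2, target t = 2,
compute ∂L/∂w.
∂L/∂w = -78

y = wx + b = (-3)(3) + -2 = -11
∂L/∂y = 2(y - t) = 2(-11 - 2) = -26
∂y/∂w = x = 3
∂L/∂w = ∂L/∂y · ∂y/∂w = -26 × 3 = -78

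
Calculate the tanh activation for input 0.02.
0.02

tanh(0.02) = (e^(0.02) - e^(-0.02))/(e^(0.02) + e^(-0.02)) = 0.02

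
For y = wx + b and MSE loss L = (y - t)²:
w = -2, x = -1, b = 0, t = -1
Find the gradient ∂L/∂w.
∂L/∂w = -6

y = wx + b = (-2)(-1) + 0 = 2
∂L/∂y = 2(y - t) = 2(2 - -1) = 6
∂y/∂w = x = -1
∂L/∂w = ∂L/∂y · ∂y/∂w = 6 × -1 = -6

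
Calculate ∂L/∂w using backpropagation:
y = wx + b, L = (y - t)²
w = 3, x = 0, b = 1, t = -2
∂L/∂w = 0

y = wx + b = (3)(0) + 1 = 1
∂L/∂y = 2(y - t) = 2(1 - -2) = 6
∂y/∂w = x = 0
∂L/∂w = ∂L/∂y · ∂y/∂w = 6 × 0 = 0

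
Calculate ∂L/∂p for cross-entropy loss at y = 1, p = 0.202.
∂L/∂p = -4.95

∂L/∂p = -y/p + (1-y)/(1-p) = -1/0.202 + 0 = -4.95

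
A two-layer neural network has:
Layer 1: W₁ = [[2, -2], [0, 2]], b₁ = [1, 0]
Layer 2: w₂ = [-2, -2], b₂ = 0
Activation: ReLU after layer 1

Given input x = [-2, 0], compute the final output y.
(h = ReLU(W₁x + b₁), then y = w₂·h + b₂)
y = 0

Layer 1 pre-activation: z₁ = [-3, 0]
After ReLU: h = [0, 0]
Layer 2 output: y = -2×0 + -2×0 + 0 = 0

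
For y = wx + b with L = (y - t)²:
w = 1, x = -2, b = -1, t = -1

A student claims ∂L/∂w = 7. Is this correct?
Incorrect

y = (1)(-2) + -1 = -3
∂L/∂y = 2(y - t) = 2(-3 - -1) = -4
∂y/∂w = x = -2
∂L/∂w = -4 × -2 = 8

Claimed value: 7
Incorrect: The correct gradient is 8.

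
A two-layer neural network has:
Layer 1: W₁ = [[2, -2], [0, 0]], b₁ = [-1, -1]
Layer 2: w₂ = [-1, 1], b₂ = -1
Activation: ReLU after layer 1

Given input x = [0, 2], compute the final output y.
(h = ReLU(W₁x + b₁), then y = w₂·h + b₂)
y = -1

Layer 1 pre-activation: z₁ = [-5, -1]
After ReLU: h = [0, 0]
Layer 2 output: y = -1×0 + 1×0 + -1 = -1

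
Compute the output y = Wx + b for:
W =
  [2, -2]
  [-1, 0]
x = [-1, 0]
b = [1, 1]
y = [-1, 2]

Wx = [2×-1 + -2×0, -1×-1 + 0×0]
   = [-2, 1]
y = Wx + b = [-2 + 1, 1 + 1] = [-1, 2]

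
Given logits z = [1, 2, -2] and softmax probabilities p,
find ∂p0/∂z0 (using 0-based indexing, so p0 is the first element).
∂p0/∂z0 = 0.195

p = softmax(z) = [0.2654, 0.7214, 0.01321]
p0 = 0.2654

∂p0/∂z0 = p0(1 - p0) = 0.2654 × (1 - 0.2654) = 0.195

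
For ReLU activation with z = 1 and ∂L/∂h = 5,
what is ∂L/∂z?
∂L/∂z = 5

h = ReLU(1) = 1
Since z > 0: ∂h/∂z = 1
∂L/∂z = ∂L/∂h · ∂h/∂z = 5 × 1 = 5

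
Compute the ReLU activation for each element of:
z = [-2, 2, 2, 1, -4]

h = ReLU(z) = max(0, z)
h = [0, 2, 2, 1, 0]

ReLU applied element-wise: max(0,-2)=0, max(0,2)=2, max(0,2)=2, max(0,1)=1, max(0,-4)=0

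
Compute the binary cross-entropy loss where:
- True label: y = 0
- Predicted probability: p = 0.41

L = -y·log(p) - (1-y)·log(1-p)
L = 0.5276

L = -0·log(0.41) - 1·log(0.59) = -log(0.59) = 0.5276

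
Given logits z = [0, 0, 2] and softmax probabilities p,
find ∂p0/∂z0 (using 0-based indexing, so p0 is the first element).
∂p0/∂z0 = 0.09516

p = softmax(z) = [0.1065, 0.1065, 0.787]
p0 = 0.1065

∂p0/∂z0 = p0(1 - p0) = 0.1065 × (1 - 0.1065) = 0.09516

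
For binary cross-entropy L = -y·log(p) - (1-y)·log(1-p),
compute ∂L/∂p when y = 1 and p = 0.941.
∂L/∂p = -1.063

∂L/∂p = -y/p + (1-y)/(1-p) = -1/0.941 + 0 = -1.063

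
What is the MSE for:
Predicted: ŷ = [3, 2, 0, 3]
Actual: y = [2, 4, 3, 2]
MSE = 3.75

MSE = (1/4)((3-2)² + (2-4)² + (0-3)² + (3-2)²) = (1/4)(1 + 4 + 9 + 1) = 3.75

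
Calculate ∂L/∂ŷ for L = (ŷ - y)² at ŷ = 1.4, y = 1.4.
∂L/∂ŷ = 0.0

∂L/∂ŷ = 2(ŷ - y) = 2(1.4 - 1.4) = 2(0.0) = 0.0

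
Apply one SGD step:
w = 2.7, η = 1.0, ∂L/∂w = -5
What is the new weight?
w_new = 7.7

w_new = w - η·∂L/∂w = 2.7 - 1.0×(-5) = 2.7 - (-5) = 7.7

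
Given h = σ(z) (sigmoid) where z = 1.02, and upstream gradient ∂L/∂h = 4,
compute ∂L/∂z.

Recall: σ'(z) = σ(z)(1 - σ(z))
∂L/∂z = 0.7792

σ(1.02) = 0.735
σ'(1.02) = σ(1.02)(1 - σ(1.02)) = 0.735 × 0.265 = 0.1948
∂L/∂z = ∂L/∂h · σ'(z) = 4 × 0.1948 = 0.7792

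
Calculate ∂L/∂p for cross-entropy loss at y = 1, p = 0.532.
∂L/∂p = -1.88

∂L/∂p = -y/p + (1-y)/(1-p) = -1/0.532 + 0 = -1.88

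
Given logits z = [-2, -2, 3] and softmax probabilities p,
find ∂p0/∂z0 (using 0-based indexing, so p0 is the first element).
∂p0/∂z0 = 0.006604

p = softmax(z) = [0.006648, 0.006648, 0.9867]
p0 = 0.006648

∂p0/∂z0 = p0(1 - p0) = 0.006648 × (1 - 0.006648) = 0.006604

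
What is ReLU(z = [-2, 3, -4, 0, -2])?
h = [0, 3, 0, 0, 0]

ReLU applied element-wise: max(0,-2)=0, max(0,3)=3, max(0,-4)=0, max(0,0)=0, max(0,-2)=0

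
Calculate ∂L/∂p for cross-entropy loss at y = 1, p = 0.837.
∂L/∂p = -1.195

∂L/∂p = -y/p + (1-y)/(1-p) = -1/0.837 + 0 = -1.195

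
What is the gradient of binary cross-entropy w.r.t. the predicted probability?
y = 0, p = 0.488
∂L/∂p = 1.953

∂L/∂p = -y/p + (1-y)/(1-p) = 0 + 1/0.512 = 1.953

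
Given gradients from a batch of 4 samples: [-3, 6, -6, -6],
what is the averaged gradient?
Average gradient = -2.25

Average = (1/4)(-3 + 6 + -6 + -6) = -9/4 = -2.25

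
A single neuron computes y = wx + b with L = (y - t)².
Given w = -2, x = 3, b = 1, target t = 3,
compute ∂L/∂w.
∂L/∂w = -48

y = wx + b = (-2)(3) + 1 = -5
∂L/∂y = 2(y - t) = 2(-5 - 3) = -16
∂y/∂w = x = 3
∂L/∂w = ∂L/∂y · ∂y/∂w = -16 × 3 = -48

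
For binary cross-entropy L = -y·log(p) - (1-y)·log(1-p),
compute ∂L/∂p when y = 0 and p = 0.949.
∂L/∂p = 19.61

∂L/∂p = -y/p + (1-y)/(1-p) = 0 + 1/0.051 = 19.61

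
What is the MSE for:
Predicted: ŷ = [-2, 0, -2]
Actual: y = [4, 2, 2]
MSE = 18.67

MSE = (1/3)((-2-4)² + (0-2)² + (-2-2)²) = (1/3)(36 + 4 + 16) = 18.67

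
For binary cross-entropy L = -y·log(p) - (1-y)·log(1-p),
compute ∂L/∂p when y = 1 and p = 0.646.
∂L/∂p = -1.548

∂L/∂p = -y/p + (1-y)/(1-p) = -1/0.646 + 0 = -1.548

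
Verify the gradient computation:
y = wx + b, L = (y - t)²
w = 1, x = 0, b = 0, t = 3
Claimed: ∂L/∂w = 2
Incorrect

y = (1)(0) + 0 = 0
∂L/∂y = 2(y - t) = 2(0 - 3) = -6
∂y/∂w = x = 0
∂L/∂w = -6 × 0 = 0

Claimed value: 2
Incorrect: The correct gradient is 0.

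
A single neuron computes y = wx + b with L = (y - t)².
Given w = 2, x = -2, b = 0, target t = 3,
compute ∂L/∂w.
∂L/∂w = 28

y = wx + b = (2)(-2) + 0 = -4
∂L/∂y = 2(y - t) = 2(-4 - 3) = -14
∂y/∂w = x = -2
∂L/∂w = ∂L/∂y · ∂y/∂w = -14 × -2 = 28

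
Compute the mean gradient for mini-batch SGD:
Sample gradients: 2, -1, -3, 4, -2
Average gradient = 0

Average = (1/5)(2 + -1 + -3 + 4 + -2) = 0/5 = 0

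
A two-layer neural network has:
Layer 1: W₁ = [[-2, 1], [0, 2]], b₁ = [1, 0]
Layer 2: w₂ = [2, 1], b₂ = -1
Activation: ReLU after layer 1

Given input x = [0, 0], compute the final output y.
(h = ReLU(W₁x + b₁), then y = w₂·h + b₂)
y = 1

Layer 1 pre-activation: z₁ = [1, 0]
After ReLU: h = [1, 0]
Layer 2 output: y = 2×1 + 1×0 + -1 = 1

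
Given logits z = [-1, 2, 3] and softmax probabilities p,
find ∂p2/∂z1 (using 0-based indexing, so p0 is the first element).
∂p2/∂z1 = -0.1915

p = softmax(z) = [0.01321, 0.2654, 0.7214]
p2 = 0.7214, p1 = 0.2654

∂p2/∂z1 = -p2 × p1 = -0.7214 × 0.2654 = -0.1915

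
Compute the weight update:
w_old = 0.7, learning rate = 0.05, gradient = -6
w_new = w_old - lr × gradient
w_new = 1

w_new = w - η·∂L/∂w = 0.7 - 0.05×(-6) = 0.7 - (-0.3) = 1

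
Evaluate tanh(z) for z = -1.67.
-0.9316

tanh(-1.67) = (e^(-1.67) - e^(1.67))/(e^(-1.67) + e^(1.67)) = -0.9316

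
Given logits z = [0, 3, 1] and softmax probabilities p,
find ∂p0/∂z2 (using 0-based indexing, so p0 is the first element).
∂p0/∂z2 = -0.004797

p = softmax(z) = [0.04201, 0.8438, 0.1142]
p0 = 0.04201, p2 = 0.1142

∂p0/∂z2 = -p0 × p2 = -0.04201 × 0.1142 = -0.004797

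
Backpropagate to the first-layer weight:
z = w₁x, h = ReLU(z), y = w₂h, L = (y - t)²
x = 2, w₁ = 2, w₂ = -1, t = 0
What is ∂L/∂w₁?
∂L/∂w₁ = 16

Forward pass:
z = w₁x = 2×2 = 4
h = ReLU(4) = 4
y = w₂h = -1×4 = -4

Backward pass:
∂L/∂y = 2(y - t) = 2(-4 - 0) = -8
∂y/∂h = w₂ = -1
∂h/∂z = 1 (ReLU derivative)
∂z/∂w₁ = x = 2

∂L/∂w₁ = -8 × -1 × 1 × 2 = 16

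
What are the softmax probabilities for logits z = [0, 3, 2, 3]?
p = [0.0206, 0.4136, 0.1522, 0.4136]

exp(z) = [1, 20.09, 7.389, 20.09]
Sum = 48.56
p = [0.0206, 0.4136, 0.1522, 0.4136]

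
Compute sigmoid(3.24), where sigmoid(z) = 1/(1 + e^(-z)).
0.9623

sigmoid(3.24) = 1/(1 + e^(-3.24)) = 1/(1 + 0.03916) = 0.9623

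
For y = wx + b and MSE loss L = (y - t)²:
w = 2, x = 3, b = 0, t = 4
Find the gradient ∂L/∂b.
∂L/∂b = 4

y = wx + b = (2)(3) + 0 = 6
∂L/∂y = 2(y - t) = 2(6 - 4) = 4
∂y/∂b = 1
∂L/∂b = ∂L/∂y · ∂y/∂b = 4 × 1 = 4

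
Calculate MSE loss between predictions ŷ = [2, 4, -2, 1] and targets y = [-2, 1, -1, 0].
MSE = 6.75

MSE = (1/4)((2--2)² + (4-1)² + (-2--1)² + (1-0)²) = (1/4)(16 + 9 + 1 + 1) = 6.75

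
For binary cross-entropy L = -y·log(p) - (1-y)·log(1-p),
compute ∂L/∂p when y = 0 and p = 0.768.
∂L/∂p = 4.31

∂L/∂p = -y/p + (1-y)/(1-p) = 0 + 1/0.232 = 4.31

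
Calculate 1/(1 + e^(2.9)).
0.05215

sigmoid(-2.9) = 1/(1 + e^(2.9)) = 1/(1 + 18.17) = 0.05215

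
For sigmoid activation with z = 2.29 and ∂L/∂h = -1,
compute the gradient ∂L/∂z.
∂L/∂z = -0.0835

σ(2.29) = 0.908
σ'(2.29) = σ(2.29)(1 - σ(2.29)) = 0.908 × 0.09195 = 0.0835
∂L/∂z = ∂L/∂h · σ'(z) = -1 × 0.0835 = -0.0835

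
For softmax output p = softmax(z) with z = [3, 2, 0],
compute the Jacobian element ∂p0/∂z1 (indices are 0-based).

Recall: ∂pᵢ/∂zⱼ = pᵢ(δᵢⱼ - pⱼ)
∂p0/∂z1 = -0.183

p = softmax(z) = [0.7054, 0.2595, 0.03512]
p0 = 0.7054, p1 = 0.2595

∂p0/∂z1 = -p0 × p1 = -0.7054 × 0.2595 = -0.183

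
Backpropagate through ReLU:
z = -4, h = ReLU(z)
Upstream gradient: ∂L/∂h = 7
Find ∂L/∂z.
∂L/∂z = 0

h = ReLU(-4) = 0
Since z < 0: ∂h/∂z = 0
∂L/∂z = ∂L/∂h · ∂h/∂z = 7 × 0 = 0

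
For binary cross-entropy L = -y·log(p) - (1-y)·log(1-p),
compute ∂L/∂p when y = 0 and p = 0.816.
∂L/∂p = 5.435

∂L/∂p = -y/p + (1-y)/(1-p) = 0 + 1/0.184 = 5.435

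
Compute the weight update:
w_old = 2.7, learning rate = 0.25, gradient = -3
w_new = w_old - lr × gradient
w_new = 3.45

w_new = w - η·∂L/∂w = 2.7 - 0.25×(-3) = 2.7 - (-0.75) = 3.45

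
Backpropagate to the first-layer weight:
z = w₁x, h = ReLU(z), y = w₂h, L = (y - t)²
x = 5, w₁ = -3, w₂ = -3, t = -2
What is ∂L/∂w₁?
∂L/∂w₁ = 0

Forward pass:
z = w₁x = -3×5 = -15
h = ReLU(-15) = 0
y = w₂h = -3×0 = 0

Backward pass:
∂L/∂y = 2(y - t) = 2(0 - -2) = 4
∂y/∂h = w₂ = -3
∂h/∂z = 0 (ReLU derivative)
∂z/∂w₁ = x = 5

∂L/∂w₁ = 4 × -3 × 0 × 5 = 0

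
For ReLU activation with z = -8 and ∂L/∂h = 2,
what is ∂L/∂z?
∂L/∂z = 0

h = ReLU(-8) = 0
Since z < 0: ∂h/∂z = 0
∂L/∂z = ∂L/∂h · ∂h/∂z = 2 × 0 = 0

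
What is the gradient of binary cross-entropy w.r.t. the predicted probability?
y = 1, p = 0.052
∂L/∂p = -19.23

∂L/∂p = -y/p + (1-y)/(1-p) = -1/0.052 + 0 = -19.23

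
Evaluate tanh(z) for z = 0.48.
0.4462

tanh(0.48) = (e^(0.48) - e^(-0.48))/(e^(0.48) + e^(-0.48)) = 0.4462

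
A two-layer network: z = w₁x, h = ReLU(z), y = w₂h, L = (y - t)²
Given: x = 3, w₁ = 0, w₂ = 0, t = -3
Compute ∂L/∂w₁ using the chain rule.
∂L/∂w₁ = 0

Forward pass:
z = w₁x = 0×3 = 0
h = ReLU(0) = 0
y = w₂h = 0×0 = 0

Backward pass:
∂L/∂y = 2(y - t) = 2(0 - -3) = 6
∂y/∂h = w₂ = 0
∂h/∂z = 0 (ReLU derivative)
∂z/∂w₁ = x = 3

∂L/∂w₁ = 6 × 0 × 0 × 3 = 0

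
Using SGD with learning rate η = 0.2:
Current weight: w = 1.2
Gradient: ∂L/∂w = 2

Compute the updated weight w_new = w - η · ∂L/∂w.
w_new = 0.8

w_new = w - η·∂L/∂w = 1.2 - 0.2×(2) = 1.2 - (0.4) = 0.8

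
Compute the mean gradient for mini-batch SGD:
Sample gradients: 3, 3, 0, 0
Average gradient = 1.5

Average = (1/4)(3 + 3 + 0 + 0) = 6/4 = 1.5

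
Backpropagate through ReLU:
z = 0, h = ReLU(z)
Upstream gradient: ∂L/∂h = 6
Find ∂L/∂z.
∂L/∂z = 0

h = ReLU(0) = 0
At z = 0: ∂h/∂z = 0 (by convention)
∂L/∂z = ∂L/∂h · ∂h/∂z = 6 × 0 = 0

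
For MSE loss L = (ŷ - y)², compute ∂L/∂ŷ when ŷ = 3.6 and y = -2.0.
∂L/∂ŷ = 11.2

∂L/∂ŷ = 2(ŷ - y) = 2(3.6 - -2.0) = 2(5.6) = 11.2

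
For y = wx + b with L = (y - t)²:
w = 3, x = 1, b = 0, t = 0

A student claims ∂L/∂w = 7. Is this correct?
Incorrect

y = (3)(1) + 0 = 3
∂L/∂y = 2(y - t) = 2(3 - 0) = 6
∂y/∂w = x = 1
∂L/∂w = 6 × 1 = 6

Claimed value: 7
Incorrect: The correct gradient is 6.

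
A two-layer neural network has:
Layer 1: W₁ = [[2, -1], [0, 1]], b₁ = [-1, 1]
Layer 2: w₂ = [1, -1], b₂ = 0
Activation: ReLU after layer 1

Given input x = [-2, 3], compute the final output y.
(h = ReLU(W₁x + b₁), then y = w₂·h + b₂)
y = -4

Layer 1 pre-activation: z₁ = [-8, 4]
After ReLU: h = [0, 4]
Layer 2 output: y = 1×0 + -1×4 + 0 = -4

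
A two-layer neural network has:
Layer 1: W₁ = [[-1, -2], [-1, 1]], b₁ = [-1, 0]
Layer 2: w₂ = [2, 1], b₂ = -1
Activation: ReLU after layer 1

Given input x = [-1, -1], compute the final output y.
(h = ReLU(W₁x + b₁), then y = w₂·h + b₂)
y = 3

Layer 1 pre-activation: z₁ = [2, 0]
After ReLU: h = [2, 0]
Layer 2 output: y = 2×2 + 1×0 + -1 = 3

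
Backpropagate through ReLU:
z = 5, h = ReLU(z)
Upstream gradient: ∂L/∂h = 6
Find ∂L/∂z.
∂L/∂z = 6

h = ReLU(5) = 5
Since z > 0: ∂h/∂z = 1
∂L/∂z = ∂L/∂h · ∂h/∂z = 6 × 1 = 6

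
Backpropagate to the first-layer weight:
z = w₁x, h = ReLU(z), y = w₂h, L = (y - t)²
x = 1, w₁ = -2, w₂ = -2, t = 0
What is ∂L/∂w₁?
∂L/∂w₁ = 0

Forward pass:
z = w₁x = -2×1 = -2
h = ReLU(-2) = 0
y = w₂h = -2×0 = 0

Backward pass:
∂L/∂y = 2(y - t) = 2(0 - 0) = 0
∂y/∂h = w₂ = -2
∂h/∂z = 0 (ReLU derivative)
∂z/∂w₁ = x = 1

∂L/∂w₁ = 0 × -2 × 0 × 1 = 0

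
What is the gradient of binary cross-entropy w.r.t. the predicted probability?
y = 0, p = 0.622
∂L/∂p = 2.646

∂L/∂p = -y/p + (1-y)/(1-p) = 0 + 1/0.378 = 2.646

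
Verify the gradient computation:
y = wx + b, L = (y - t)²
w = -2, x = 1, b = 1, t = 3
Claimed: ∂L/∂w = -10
Incorrect

y = (-2)(1) + 1 = -1
∂L/∂y = 2(y - t) = 2(-1 - 3) = -8
∂y/∂w = x = 1
∂L/∂w = -8 × 1 = -8

Claimed value: -10
Incorrect: The correct gradient is -8.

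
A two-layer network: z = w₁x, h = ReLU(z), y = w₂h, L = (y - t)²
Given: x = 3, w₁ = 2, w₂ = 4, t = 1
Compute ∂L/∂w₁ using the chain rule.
∂L/∂w₁ = 552

Forward pass:
z = w₁x = 2×3 = 6
h = ReLU(6) = 6
y = w₂h = 4×6 = 24

Backward pass:
∂L/∂y = 2(y - t) = 2(24 - 1) = 46
∂y/∂h = w₂ = 4
∂h/∂z = 1 (ReLU derivative)
∂z/∂w₁ = x = 3

∂L/∂w₁ = 46 × 4 × 1 × 3 = 552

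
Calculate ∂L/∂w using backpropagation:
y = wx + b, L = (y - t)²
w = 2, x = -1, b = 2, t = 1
∂L/∂w = 2

y = wx + b = (2)(-1) + 2 = 0
∂L/∂y = 2(y - t) = 2(0 - 1) = -2
∂y/∂w = x = -1
∂L/∂w = ∂L/∂y · ∂y/∂w = -2 × -1 = 2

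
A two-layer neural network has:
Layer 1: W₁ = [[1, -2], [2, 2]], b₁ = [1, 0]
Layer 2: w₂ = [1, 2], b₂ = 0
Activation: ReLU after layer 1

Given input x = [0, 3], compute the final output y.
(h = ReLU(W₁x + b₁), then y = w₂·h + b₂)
y = 12

Layer 1 pre-activation: z₁ = [-5, 6]
After ReLU: h = [0, 6]
Layer 2 output: y = 1×0 + 2×6 + 0 = 12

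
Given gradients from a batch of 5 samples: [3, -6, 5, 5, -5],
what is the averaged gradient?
Average gradient = 0.4

Average = (1/5)(3 + -6 + 5 + 5 + -5) = 2/5 = 0.4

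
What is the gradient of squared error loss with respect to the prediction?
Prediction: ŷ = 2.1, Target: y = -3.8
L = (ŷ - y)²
∂L/∂ŷ = 11.8

∂L/∂ŷ = 2(ŷ - y) = 2(2.1 - -3.8) = 2(5.9) = 11.8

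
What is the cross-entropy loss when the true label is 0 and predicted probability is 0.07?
L = 0.07257

L = -0·log(0.07) - 1·log(0.93) = -log(0.93) = 0.07257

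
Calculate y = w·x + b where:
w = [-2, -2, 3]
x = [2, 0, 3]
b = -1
y = 4

y = (-2)(2) + (-2)(0) + (3)(3) + -1 = 4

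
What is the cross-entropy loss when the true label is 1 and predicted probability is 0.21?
L = 1.561

L = -1·log(0.21) - 0·log(0.79) = -log(0.21) = 1.561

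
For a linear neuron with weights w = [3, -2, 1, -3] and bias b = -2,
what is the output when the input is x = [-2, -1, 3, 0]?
y = -3

y = (3)(-2) + (-2)(-1) + (1)(3) + (-3)(0) + -2 = -3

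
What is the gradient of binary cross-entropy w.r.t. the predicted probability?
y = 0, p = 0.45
∂L/∂p = 1.818

∂L/∂p = -y/p + (1-y)/(1-p) = 0 + 1/0.55 = 1.818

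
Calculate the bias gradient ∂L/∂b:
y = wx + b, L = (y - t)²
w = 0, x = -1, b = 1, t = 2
∂L/∂b = -2

y = wx + b = (0)(-1) + 1 = 1
∂L/∂y = 2(y - t) = 2(1 - 2) = -2
∂y/∂b = 1
∂L/∂b = ∂L/∂y · ∂y/∂b = -2 × 1 = -2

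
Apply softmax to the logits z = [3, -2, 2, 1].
p = [0.6623, 0.0045, 0.2436, 0.0896]

exp(z) = [20.09, 0.1353, 7.389, 2.718]
Sum = 30.33
p = [0.6623, 0.0045, 0.2436, 0.0896]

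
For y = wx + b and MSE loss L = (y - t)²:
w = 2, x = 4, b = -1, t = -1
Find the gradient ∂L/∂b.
∂L/∂b = 16

y = wx + b = (2)(4) + -1 = 7
∂L/∂y = 2(y - t) = 2(7 - -1) = 16
∂y/∂b = 1
∂L/∂b = ∂L/∂y · ∂y/∂b = 16 × 1 = 16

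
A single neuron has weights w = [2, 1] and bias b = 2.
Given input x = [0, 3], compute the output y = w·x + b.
y = 5

y = (2)(0) + (1)(3) + 2 = 5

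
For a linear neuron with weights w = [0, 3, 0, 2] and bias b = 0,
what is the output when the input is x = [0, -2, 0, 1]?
y = -4

y = (0)(0) + (3)(-2) + (0)(0) + (2)(1) + 0 = -4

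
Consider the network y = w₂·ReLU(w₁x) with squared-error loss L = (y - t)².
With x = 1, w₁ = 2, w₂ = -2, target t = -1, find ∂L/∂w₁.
∂L/∂w₁ = 12

Forward pass:
z = w₁x = 2×1 = 2
h = ReLU(2) = 2
y = w₂h = -2×2 = -4

Backward pass:
∂L/∂y = 2(y - t) = 2(-4 - -1) = -6
∂y/∂h = w₂ = -2
∂h/∂z = 1 (ReLU derivative)
∂z/∂w₁ = x = 1

∂L/∂w₁ = -6 × -2 × 1 × 1 = 12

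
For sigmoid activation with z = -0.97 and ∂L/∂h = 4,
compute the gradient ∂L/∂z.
∂L/∂z = 0.7973

σ(-0.97) = 0.2749
σ'(-0.97) = σ(-0.97)(1 - σ(-0.97)) = 0.2749 × 0.7251 = 0.1993
∂L/∂z = ∂L/∂h · σ'(z) = 4 × 0.1993 = 0.7973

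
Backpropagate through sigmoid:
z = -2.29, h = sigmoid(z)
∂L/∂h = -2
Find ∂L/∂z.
∂L/∂z = -0.167

σ(-2.29) = 0.09195
σ'(-2.29) = σ(-2.29)(1 - σ(-2.29)) = 0.09195 × 0.908 = 0.0835
∂L/∂z = ∂L/∂h · σ'(z) = -2 × 0.0835 = -0.167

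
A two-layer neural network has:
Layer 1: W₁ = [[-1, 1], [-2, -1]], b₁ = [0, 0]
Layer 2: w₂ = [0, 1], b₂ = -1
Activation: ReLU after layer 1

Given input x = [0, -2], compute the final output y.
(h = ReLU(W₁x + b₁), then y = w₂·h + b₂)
y = 1

Layer 1 pre-activation: z₁ = [-2, 2]
After ReLU: h = [0, 2]
Layer 2 output: y = 0×0 + 1×2 + -1 = 1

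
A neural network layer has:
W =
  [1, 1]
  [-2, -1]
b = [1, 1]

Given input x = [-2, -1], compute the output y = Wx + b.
y = [-2, 6]

Wx = [1×-2 + 1×-1, -2×-2 + -1×-1]
   = [-3, 5]
y = Wx + b = [-3 + 1, 5 + 1] = [-2, 6]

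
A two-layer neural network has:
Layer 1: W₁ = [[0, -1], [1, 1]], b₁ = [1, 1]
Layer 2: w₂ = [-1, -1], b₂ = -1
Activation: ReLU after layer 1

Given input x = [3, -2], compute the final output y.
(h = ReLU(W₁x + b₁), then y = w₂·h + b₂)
y = -6

Layer 1 pre-activation: z₁ = [3, 2]
After ReLU: h = [3, 2]
Layer 2 output: y = -1×3 + -1×2 + -1 = -6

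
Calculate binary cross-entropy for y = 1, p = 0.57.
L = 0.5621

L = -1·log(0.57) - 0·log(0.43) = -log(0.57) = 0.5621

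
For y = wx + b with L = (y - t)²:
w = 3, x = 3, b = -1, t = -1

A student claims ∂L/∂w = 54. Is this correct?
Correct

y = (3)(3) + -1 = 8
∂L/∂y = 2(y - t) = 2(8 - -1) = 18
∂y/∂w = x = 3
∂L/∂w = 18 × 3 = 54

Claimed value: 54
Correct: The correct gradient is 54.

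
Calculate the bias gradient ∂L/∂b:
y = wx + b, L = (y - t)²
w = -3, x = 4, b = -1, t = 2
∂L/∂b = -30

y = wx + b = (-3)(4) + -1 = -13
∂L/∂y = 2(y - t) = 2(-13 - 2) = -30
∂y/∂b = 1
∂L/∂b = ∂L/∂y · ∂y/∂b = -30 × 1 = -30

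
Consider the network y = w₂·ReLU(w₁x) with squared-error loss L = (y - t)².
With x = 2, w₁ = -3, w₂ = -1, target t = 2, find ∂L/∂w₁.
∂L/∂w₁ = 0

Forward pass:
z = w₁x = -3×2 = -6
h = ReLU(-6) = 0
y = w₂h = -1×0 = 0

Backward pass:
∂L/∂y = 2(y - t) = 2(0 - 2) = -4
∂y/∂h = w₂ = -1
∂h/∂z = 0 (ReLU derivative)
∂z/∂w₁ = x = 2

∂L/∂w₁ = -4 × -1 × 0 × 2 = 0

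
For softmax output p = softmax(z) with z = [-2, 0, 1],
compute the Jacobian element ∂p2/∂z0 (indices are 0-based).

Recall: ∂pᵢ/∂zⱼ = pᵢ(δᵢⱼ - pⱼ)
∂p2/∂z0 = -0.02477

p = softmax(z) = [0.03512, 0.2595, 0.7054]
p2 = 0.7054, p0 = 0.03512

∂p2/∂z0 = -p2 × p0 = -0.7054 × 0.03512 = -0.02477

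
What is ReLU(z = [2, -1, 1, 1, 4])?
h = [2, 0, 1, 1, 4]

ReLU applied element-wise: max(0,2)=2, max(0,-1)=0, max(0,1)=1, max(0,1)=1, max(0,4)=4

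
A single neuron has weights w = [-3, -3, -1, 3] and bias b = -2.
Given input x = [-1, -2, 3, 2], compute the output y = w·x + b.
y = 10

y = (-3)(-1) + (-3)(-2) + (-1)(3) + (3)(2) + -2 = 10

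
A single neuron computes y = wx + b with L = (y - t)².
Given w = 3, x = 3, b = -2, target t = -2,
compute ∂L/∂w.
∂L/∂w = 54

y = wx + b = (3)(3) + -2 = 7
∂L/∂y = 2(y - t) = 2(7 - -2) = 18
∂y/∂w = x = 3
∂L/∂w = ∂L/∂y · ∂y/∂w = 18 × 3 = 54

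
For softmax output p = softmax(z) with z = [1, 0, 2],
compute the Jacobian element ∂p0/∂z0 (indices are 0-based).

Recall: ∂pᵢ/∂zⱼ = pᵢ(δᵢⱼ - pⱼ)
∂p0/∂z0 = 0.1848

p = softmax(z) = [0.2447, 0.09003, 0.6652]
p0 = 0.2447

∂p0/∂z0 = p0(1 - p0) = 0.2447 × (1 - 0.2447) = 0.1848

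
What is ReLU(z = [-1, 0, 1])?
h = [0, 0, 1]

ReLU applied element-wise: max(0,-1)=0, max(0,0)=0, max(0,1)=1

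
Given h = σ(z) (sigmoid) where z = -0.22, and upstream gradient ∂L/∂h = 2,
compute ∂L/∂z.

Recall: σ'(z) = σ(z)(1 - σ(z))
∂L/∂z = 0.494

σ(-0.22) = 0.4452
σ'(-0.22) = σ(-0.22)(1 - σ(-0.22)) = 0.4452 × 0.5548 = 0.247
∂L/∂z = ∂L/∂h · σ'(z) = 2 × 0.247 = 0.494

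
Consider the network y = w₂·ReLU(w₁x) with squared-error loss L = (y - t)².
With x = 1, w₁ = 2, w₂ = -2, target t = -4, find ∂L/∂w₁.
∂L/∂w₁ = 0

Forward pass:
z = w₁x = 2×1 = 2
h = ReLU(2) = 2
y = w₂h = -2×2 = -4

Backward pass:
∂L/∂y = 2(y - t) = 2(-4 - -4) = 0
∂y/∂h = w₂ = -2
∂h/∂z = 1 (ReLU derivative)
∂z/∂w₁ = x = 1

∂L/∂w₁ = 0 × -2 × 1 × 1 = 0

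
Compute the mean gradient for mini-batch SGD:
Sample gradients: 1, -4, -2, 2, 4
Average gradient = 0.2

Average = (1/5)(1 + -4 + -2 + 2 + 4) = 1/5 = 0.2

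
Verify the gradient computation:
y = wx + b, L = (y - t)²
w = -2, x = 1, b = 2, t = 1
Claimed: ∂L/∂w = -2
Correct

y = (-2)(1) + 2 = 0
∂L/∂y = 2(y - t) = 2(0 - 1) = -2
∂y/∂w = x = 1
∂L/∂w = -2 × 1 = -2

Claimed value: -2
Correct: The correct gradient is -2.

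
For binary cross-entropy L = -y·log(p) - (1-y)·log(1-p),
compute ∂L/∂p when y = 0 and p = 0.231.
∂L/∂p = 1.3

∂L/∂p = -y/p + (1-y)/(1-p) = 0 + 1/0.769 = 1.3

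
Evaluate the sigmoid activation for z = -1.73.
0.1506

sigmoid(-1.73) = 1/(1 + e^(1.73)) = 1/(1 + 5.641) = 0.1506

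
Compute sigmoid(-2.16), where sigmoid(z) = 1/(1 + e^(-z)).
0.1034

sigmoid(-2.16) = 1/(1 + e^(2.16)) = 1/(1 + 8.671) = 0.1034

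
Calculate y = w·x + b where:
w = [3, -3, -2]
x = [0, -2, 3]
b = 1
y = 1

y = (3)(0) + (-3)(-2) + (-2)(3) + 1 = 1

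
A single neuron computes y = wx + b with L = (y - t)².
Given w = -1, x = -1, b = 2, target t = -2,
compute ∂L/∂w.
∂L/∂w = -10

y = wx + b = (-1)(-1) + 2 = 3
∂L/∂y = 2(y - t) = 2(3 - -2) = 10
∂y/∂w = x = -1
∂L/∂w = ∂L/∂y · ∂y/∂w = 10 × -1 = -10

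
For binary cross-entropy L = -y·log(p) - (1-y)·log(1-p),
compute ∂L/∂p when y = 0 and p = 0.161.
∂L/∂p = 1.192

∂L/∂p = -y/p + (1-y)/(1-p) = 0 + 1/0.839 = 1.192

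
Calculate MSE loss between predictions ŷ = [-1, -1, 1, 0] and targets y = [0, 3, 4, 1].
MSE = 6.75

MSE = (1/4)((-1-0)² + (-1-3)² + (1-4)² + (0-1)²) = (1/4)(1 + 16 + 9 + 1) = 6.75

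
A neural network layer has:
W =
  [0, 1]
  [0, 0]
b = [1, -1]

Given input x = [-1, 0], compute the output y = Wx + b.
y = [1, -1]

Wx = [0×-1 + 1×0, 0×-1 + 0×0]
   = [0, 0]
y = Wx + b = [0 + 1, 0 + -1] = [1, -1]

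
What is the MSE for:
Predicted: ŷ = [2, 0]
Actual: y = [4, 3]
MSE = 6.5

MSE = (1/2)((2-4)² + (0-3)²) = (1/2)(4 + 9) = 6.5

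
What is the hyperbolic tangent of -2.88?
-0.9937

tanh(-2.88) = (e^(-2.88) - e^(2.88))/(e^(-2.88) + e^(2.88)) = -0.9937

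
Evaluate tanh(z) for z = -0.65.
-0.5717

tanh(-0.65) = (e^(-0.65) - e^(0.65))/(e^(-0.65) + e^(0.65)) = -0.5717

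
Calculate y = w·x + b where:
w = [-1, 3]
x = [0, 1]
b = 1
y = 4

y = (-1)(0) + (3)(1) + 1 = 4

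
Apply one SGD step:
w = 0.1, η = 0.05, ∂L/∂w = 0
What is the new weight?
w_new = 0.1

w_new = w - η·∂L/∂w = 0.1 - 0.05×(0) = 0.1 - (0) = 0.1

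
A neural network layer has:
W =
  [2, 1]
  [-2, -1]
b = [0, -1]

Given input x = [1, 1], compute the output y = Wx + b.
y = [3, -4]

Wx = [2×1 + 1×1, -2×1 + -1×1]
   = [3, -3]
y = Wx + b = [3 + 0, -3 + -1] = [3, -4]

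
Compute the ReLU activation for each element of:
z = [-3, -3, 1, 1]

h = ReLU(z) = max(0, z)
h = [0, 0, 1, 1]

ReLU applied element-wise: max(0,-3)=0, max(0,-3)=0, max(0,1)=1, max(0,1)=1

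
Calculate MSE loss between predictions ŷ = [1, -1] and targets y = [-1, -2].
MSE = 2.5

MSE = (1/2)((1--1)² + (-1--2)²) = (1/2)(4 + 1) = 2.5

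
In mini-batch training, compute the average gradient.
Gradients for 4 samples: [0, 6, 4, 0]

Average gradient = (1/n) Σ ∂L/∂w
Average gradient = 2.5

Average = (1/4)(0 + 6 + 4 + 0) = 10/4 = 2.5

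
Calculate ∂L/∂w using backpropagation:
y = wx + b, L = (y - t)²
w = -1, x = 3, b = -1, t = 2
∂L/∂w = -36

y = wx + b = (-1)(3) + -1 = -4
∂L/∂y = 2(y - t) = 2(-4 - 2) = -12
∂y/∂w = x = 3
∂L/∂w = ∂L/∂y · ∂y/∂w = -12 × 3 = -36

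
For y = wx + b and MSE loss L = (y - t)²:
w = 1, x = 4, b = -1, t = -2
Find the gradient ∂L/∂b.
∂L/∂b = 10

y = wx + b = (1)(4) + -1 = 3
∂L/∂y = 2(y - t) = 2(3 - -2) = 10
∂y/∂b = 1
∂L/∂b = ∂L/∂y · ∂y/∂b = 10 × 1 = 10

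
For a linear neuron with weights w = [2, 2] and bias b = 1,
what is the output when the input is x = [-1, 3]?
y = 5

y = (2)(-1) + (2)(3) + 1 = 5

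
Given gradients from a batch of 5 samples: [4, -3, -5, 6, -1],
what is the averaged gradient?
Average gradient = 0.2

Average = (1/5)(4 + -3 + -5 + 6 + -1) = 1/5 = 0.2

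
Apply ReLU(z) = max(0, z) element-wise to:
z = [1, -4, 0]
h = [1, 0, 0]

ReLU applied element-wise: max(0,1)=1, max(0,-4)=0, max(0,0)=0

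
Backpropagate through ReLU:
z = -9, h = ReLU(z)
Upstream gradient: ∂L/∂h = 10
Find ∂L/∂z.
∂L/∂z = 0

h = ReLU(-9) = 0
Since z < 0: ∂h/∂z = 0
∂L/∂z = ∂L/∂h · ∂h/∂z = 10 × 0 = 0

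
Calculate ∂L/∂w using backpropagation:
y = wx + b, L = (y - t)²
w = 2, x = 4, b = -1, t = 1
∂L/∂w = 48

y = wx + b = (2)(4) + -1 = 7
∂L/∂y = 2(y - t) = 2(7 - 1) = 12
∂y/∂w = x = 4
∂L/∂w = ∂L/∂y · ∂y/∂w = 12 × 4 = 48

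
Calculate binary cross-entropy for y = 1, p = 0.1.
L = 2.303

L = -1·log(0.1) - 0·log(0.9) = -log(0.1) = 2.303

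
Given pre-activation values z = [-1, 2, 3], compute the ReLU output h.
h = [0, 2, 3]

ReLU applied element-wise: max(0,-1)=0, max(0,2)=2, max(0,3)=3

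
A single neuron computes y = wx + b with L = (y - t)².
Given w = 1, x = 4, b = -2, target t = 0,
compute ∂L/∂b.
∂L/∂b = 4

y = wx + b = (1)(4) + -2 = 2
∂L/∂y = 2(y - t) = 2(2 - 0) = 4
∂y/∂b = 1
∂L/∂b = ∂L/∂y · ∂y/∂b = 4 × 1 = 4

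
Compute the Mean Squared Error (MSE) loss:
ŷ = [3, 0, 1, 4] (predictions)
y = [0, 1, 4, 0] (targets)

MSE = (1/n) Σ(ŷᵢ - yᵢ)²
MSE = 8.75

MSE = (1/4)((3-0)² + (0-1)² + (1-4)² + (4-0)²) = (1/4)(9 + 1 + 9 + 16) = 8.75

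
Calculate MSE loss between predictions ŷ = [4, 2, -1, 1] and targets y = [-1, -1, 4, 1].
MSE = 14.75

MSE = (1/4)((4--1)² + (2--1)² + (-1-4)² + (1-1)²) = (1/4)(25 + 9 + 25 + 0) = 14.75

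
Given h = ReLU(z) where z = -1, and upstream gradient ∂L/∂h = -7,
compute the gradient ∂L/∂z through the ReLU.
∂L/∂z = 0

h = ReLU(-1) = 0
Since z < 0: ∂h/∂z = 0
∂L/∂z = ∂L/∂h · ∂h/∂z = -7 × 0 = 0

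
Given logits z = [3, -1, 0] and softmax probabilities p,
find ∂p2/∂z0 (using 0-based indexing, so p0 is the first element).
∂p2/∂z0 = -0.04364

p = softmax(z) = [0.9362, 0.01715, 0.04661]
p2 = 0.04661, p0 = 0.9362

∂p2/∂z0 = -p2 × p0 = -0.04661 × 0.9362 = -0.04364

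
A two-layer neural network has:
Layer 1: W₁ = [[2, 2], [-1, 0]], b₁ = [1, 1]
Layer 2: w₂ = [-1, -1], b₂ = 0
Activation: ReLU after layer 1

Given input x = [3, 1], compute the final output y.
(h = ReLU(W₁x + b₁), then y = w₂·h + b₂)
y = -9

Layer 1 pre-activation: z₁ = [9, -2]
After ReLU: h = [9, 0]
Layer 2 output: y = -1×9 + -1×0 + 0 = -9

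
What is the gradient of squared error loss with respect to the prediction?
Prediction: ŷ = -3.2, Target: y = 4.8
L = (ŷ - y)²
∂L/∂ŷ = -16.0

∂L/∂ŷ = 2(ŷ - y) = 2(-3.2 - 4.8) = 2(-8.0) = -16.0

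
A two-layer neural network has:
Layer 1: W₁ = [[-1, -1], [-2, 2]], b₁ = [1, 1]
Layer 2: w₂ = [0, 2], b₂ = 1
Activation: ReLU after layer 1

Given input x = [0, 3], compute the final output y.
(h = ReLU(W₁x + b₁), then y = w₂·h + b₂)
y = 15

Layer 1 pre-activation: z₁ = [-2, 7]
After ReLU: h = [0, 7]
Layer 2 output: y = 0×0 + 2×7 + 1 = 15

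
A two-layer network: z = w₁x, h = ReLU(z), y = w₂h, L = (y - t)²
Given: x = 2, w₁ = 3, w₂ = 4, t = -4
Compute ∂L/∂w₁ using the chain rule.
∂L/∂w₁ = 448

Forward pass:
z = w₁x = 3×2 = 6
h = ReLU(6) = 6
y = w₂h = 4×6 = 24

Backward pass:
∂L/∂y = 2(y - t) = 2(24 - -4) = 56
∂y/∂h = w₂ = 4
∂h/∂z = 1 (ReLU derivative)
∂z/∂w₁ = x = 2

∂L/∂w₁ = 56 × 4 × 1 × 2 = 448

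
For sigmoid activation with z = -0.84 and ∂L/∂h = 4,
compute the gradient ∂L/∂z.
∂L/∂z = 0.8424

σ(-0.84) = 0.3015
σ'(-0.84) = σ(-0.84)(1 - σ(-0.84)) = 0.3015 × 0.6985 = 0.2106
∂L/∂z = ∂L/∂h · σ'(z) = 4 × 0.2106 = 0.8424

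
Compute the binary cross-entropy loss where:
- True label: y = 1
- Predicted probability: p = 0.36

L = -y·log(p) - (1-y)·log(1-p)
L = 1.022

L = -1·log(0.36) - 0·log(0.64) = -log(0.36) = 1.022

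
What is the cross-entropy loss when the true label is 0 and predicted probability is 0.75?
L = 1.386

L = -0·log(0.75) - 1·log(0.25) = -log(0.25) = 1.386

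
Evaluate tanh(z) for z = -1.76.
-0.9425

tanh(-1.76) = (e^(-1.76) - e^(1.76))/(e^(-1.76) + e^(1.76)) = -0.9425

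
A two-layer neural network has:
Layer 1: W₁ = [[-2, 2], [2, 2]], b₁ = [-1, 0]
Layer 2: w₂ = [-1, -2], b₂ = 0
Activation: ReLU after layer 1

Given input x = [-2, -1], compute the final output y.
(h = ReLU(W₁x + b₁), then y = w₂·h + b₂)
y = -1

Layer 1 pre-activation: z₁ = [1, -6]
After ReLU: h = [1, 0]
Layer 2 output: y = -1×1 + -2×0 + 0 = -1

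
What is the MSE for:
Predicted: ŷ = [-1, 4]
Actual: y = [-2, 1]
MSE = 5

MSE = (1/2)((-1--2)² + (4-1)²) = (1/2)(1 + 9) = 5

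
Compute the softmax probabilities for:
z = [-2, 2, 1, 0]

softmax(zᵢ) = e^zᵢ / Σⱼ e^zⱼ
p = [0.012, 0.6572, 0.2418, 0.0889]

exp(z) = [0.1353, 7.389, 2.718, 1]
Sum = 11.24
p = [0.012, 0.6572, 0.2418, 0.0889]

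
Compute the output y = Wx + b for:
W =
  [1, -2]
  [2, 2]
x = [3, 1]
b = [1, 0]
y = [2, 8]

Wx = [1×3 + -2×1, 2×3 + 2×1]
   = [1, 8]
y = Wx + b = [1 + 1, 8 + 0] = [2, 8]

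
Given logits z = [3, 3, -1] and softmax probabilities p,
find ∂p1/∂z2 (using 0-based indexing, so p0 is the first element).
∂p1/∂z2 = -0.004496

p = softmax(z) = [0.4955, 0.4955, 0.009075]
p1 = 0.4955, p2 = 0.009075

∂p1/∂z2 = -p1 × p2 = -0.4955 × 0.009075 = -0.004496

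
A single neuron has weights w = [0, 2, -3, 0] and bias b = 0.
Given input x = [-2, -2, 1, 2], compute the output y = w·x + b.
y = -7

y = (0)(-2) + (2)(-2) + (-3)(1) + (0)(2) + 0 = -7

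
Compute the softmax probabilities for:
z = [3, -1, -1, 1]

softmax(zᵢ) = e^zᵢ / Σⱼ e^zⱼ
p = [0.8533, 0.0156, 0.0156, 0.1155]

exp(z) = [20.09, 0.3679, 0.3679, 2.718]
Sum = 23.54
p = [0.8533, 0.0156, 0.0156, 0.1155]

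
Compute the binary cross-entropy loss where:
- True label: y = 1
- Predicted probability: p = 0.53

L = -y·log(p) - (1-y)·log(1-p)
L = 0.6349

L = -1·log(0.53) - 0·log(0.47) = -log(0.53) = 0.6349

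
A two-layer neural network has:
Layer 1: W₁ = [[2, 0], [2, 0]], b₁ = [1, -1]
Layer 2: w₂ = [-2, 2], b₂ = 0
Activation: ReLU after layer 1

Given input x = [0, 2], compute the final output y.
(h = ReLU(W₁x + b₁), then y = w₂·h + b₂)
y = -2

Layer 1 pre-activation: z₁ = [1, -1]
After ReLU: h = [1, 0]
Layer 2 output: y = -2×1 + 2×0 + 0 = -2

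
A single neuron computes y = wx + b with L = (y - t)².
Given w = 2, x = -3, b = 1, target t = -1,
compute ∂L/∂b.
∂L/∂b = -8

y = wx + b = (2)(-3) + 1 = -5
∂L/∂y = 2(y - t) = 2(-5 - -1) = -8
∂y/∂b = 1
∂L/∂b = ∂L/∂y · ∂y/∂b = -8 × 1 = -8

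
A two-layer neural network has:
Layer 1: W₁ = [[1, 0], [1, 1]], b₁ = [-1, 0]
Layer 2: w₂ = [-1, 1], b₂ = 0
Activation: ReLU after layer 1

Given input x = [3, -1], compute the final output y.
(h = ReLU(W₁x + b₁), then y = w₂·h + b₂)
y = 0

Layer 1 pre-activation: z₁ = [2, 2]
After ReLU: h = [2, 2]
Layer 2 output: y = -1×2 + 1×2 + 0 = 0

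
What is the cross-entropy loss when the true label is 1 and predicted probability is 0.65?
L = 0.4308

L = -1·log(0.65) - 0·log(0.35) = -log(0.65) = 0.4308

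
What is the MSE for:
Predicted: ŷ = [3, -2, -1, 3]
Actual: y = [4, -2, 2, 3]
MSE = 2.5

MSE = (1/4)((3-4)² + (-2--2)² + (-1-2)² + (3-3)²) = (1/4)(1 + 0 + 9 + 0) = 2.5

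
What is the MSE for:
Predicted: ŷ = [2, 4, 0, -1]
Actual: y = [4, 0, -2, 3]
MSE = 10

MSE = (1/4)((2-4)² + (4-0)² + (0--2)² + (-1-3)²) = (1/4)(4 + 16 + 4 + 16) = 10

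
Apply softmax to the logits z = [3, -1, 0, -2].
p = [0.9304, 0.017, 0.0463, 0.0063]

exp(z) = [20.09, 0.3679, 1, 0.1353]
Sum = 21.59
p = [0.9304, 0.017, 0.0463, 0.0063]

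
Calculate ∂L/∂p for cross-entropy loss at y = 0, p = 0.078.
∂L/∂p = 1.085

∂L/∂p = -y/p + (1-y)/(1-p) = 0 + 1/0.922 = 1.085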